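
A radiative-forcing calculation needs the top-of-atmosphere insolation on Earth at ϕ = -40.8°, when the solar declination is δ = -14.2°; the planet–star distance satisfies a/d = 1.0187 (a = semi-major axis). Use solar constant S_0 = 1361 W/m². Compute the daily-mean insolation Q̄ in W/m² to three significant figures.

cos h₀ = −tan(-40.8°) tan(-14.200°) = -0.2184, h₀ = 1.7910 rad.
Bracket: h₀ sin ϕ sin δ + cos ϕ cos δ sin h₀ = 1.7910×-0.65342×-0.24531 + 0.75700×0.96945×0.97586 = 0.287080 + 0.716158 = 1.003238.
Inverse-square distance factor (a/d)² = 1.0187² = 1.037750.
Q̄ = (S_0/π) × 1.037750 × [bracket] = (1361/π) × 1.037750 × 1.003238 = 451.0 W/m².

Q̄ ≈ 451 W/m²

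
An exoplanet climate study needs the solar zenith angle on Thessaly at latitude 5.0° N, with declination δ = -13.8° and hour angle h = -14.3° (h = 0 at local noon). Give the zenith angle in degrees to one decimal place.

θ_z = 23.6°

cos θ_z = sin ϕ sin δ + cos ϕ cos δ cos h = -0.020790 + 0.937463 = 0.916673.
θ_z = arccos(0.916673) = 23.6°.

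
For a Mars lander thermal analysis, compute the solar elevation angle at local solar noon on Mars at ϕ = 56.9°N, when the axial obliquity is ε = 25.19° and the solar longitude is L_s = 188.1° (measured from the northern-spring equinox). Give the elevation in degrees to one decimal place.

Solar declination: sin δ = sin ε · sin L_s = sin 25.19° × sin 188.1° = -0.05997, so δ = -3.438°.
At local noon the hour angle is zero, so the zenith angle equals |ϕ − δ| = |+56.9° − (-3.438°)| = 60.338°.
Elevation = 90° − 60.338° = 29.7°.

29.7°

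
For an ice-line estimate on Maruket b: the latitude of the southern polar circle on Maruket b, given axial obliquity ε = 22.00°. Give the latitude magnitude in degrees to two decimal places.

The polar circle is the lowest latitude that experiences at least one full rotation of continuous darkness at the northern-summer solstice; it lies at |φ| = 90° − ε = 90° − 22.00° = 68.00°.

68.00°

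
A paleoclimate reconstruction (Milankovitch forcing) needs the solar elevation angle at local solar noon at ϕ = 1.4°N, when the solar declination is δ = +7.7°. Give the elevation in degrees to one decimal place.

83.7°

At local noon the hour angle is zero, so the zenith angle equals |ϕ − δ| = |+1.4° − (+7.700°)| = 6.300°.
Elevation = 90° − 6.300° = 83.7°.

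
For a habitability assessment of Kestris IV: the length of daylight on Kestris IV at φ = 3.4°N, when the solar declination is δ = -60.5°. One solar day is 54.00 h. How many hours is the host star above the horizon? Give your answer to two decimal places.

25.19 h

cos H₀ = −tan φ · tan δ = −tan(+3.4°) × tan(-60.500°) = 0.1050, so H₀ = 1.4656 rad = 83.97°.
Daylight = 2H₀/(2π) × 54.00 h = (1.4656/π) × 54.00 = 25.19 h.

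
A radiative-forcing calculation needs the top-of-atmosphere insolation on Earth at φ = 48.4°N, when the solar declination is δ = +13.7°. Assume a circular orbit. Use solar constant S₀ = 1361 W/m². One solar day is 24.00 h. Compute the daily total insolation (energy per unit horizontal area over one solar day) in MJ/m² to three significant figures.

cos H₀ = −tan(+48.4°) tan(+13.700°) = -0.2746, H₀ = 1.8489 rad.
Bracket: H₀ sin φ sin δ + cos φ cos δ sin H₀ = 1.8489×0.74780×0.23684 + 0.66393×0.97155×0.96157 = 0.327457 + 0.620252 = 0.947709.
Q̄ = (S₀/π) × [bracket] = (1361/π) × 0.947709 = 410.57 W/m².
Daily total = Q̄ × 24.00 h × 3600 s/h = 410.57 × 24.00 × 3600 / 10⁶ = 35.47 MJ/m².

35.5 MJ/m²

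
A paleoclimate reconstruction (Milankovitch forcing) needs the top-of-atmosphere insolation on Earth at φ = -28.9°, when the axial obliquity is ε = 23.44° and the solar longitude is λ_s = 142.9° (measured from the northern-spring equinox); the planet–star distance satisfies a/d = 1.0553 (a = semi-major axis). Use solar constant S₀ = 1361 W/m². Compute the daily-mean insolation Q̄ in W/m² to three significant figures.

Q̄ ≈ 326 W/m²

Solar declination: sin δ = sin ε · sin λ_s = sin 23.44° × sin 142.9° = 0.23995, so δ = +13.884°.
cos H₀ = −tan(-28.9°) tan(+13.884°) = 0.1364, H₀ = 1.4339 rad.
Bracket: H₀ sin φ sin δ + cos φ cos δ sin H₀ = 1.4339×-0.48328×0.23995 + 0.87546×0.97079×0.99065 = -0.166279 + 0.841941 = 0.675662.
Inverse-square distance factor (a/d)² = 1.0553² = 1.113658.
Q̄ = (S₀/π) × 1.113658 × [bracket] = (1361/π) × 1.113658 × 0.675662 = 326.0 W/m².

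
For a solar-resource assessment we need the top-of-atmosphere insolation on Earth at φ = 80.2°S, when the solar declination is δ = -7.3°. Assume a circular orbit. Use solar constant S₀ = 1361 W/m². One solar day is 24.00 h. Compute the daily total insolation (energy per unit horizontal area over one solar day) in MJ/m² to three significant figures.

15.5 MJ/m²

cos H₀ = −tan(-80.2°) tan(-7.300°) = -0.7416, H₀ = 2.4063 rad.
Bracket: H₀ sin φ sin δ + cos φ cos δ sin H₀ = 2.4063×-0.98541×-0.12706 + 0.17021×0.99189×0.67080 = 0.301284 + 0.113251 = 0.414535.
Q̄ = (S₀/π) × [bracket] = (1361/π) × 0.414535 = 179.58 W/m².
Daily total = Q̄ × 24.00 h × 3600 s/h = 179.58 × 24.00 × 3600 / 10⁶ = 15.52 MJ/m².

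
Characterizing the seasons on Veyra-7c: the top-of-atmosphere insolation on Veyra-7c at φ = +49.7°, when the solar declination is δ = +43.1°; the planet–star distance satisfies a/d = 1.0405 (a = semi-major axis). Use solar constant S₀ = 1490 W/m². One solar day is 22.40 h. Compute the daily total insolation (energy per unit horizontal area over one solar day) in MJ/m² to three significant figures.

67.8 MJ/m²

cos H₀ = −tan(+49.7°) tan(+43.100°) = -1.1034 ≤ −1 ⇒ polar day, H₀ = π.
Bracket: H₀ sin φ sin δ + cos φ cos δ sin H₀ = 3.1416×0.76267×0.68327 + 0.64679×0.73016×0.00000 = 1.637118 + 0.000000 = 1.637118.
Inverse-square distance factor (a/d)² = 1.0405² = 1.082640.
Q̄ = (S₀/π) × 1.082640 × [bracket] = (1490/π) × 1.082640 × 1.637118 = 840.62 W/m².
Daily total = Q̄ × 22.40 h × 3600 s/h = 840.62 × 22.40 × 3600 / 10⁶ = 67.79 MJ/m².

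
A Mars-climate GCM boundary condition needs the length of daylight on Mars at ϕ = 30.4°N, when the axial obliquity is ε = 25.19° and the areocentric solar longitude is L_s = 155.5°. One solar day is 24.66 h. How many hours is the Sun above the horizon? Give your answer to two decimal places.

sin δ = sin 25.19° × sin 155.5° = 0.17650, so δ = +10.166°.
cos h₀ = −tan ϕ · tan δ = −tan(+30.4°) × tan(+10.166°) = -0.1052, so h₀ = 1.6762 rad = 96.04°.
Daylight = 2h₀/(2π) × 24.66 h = (1.6762/π) × 24.66 = 13.16 h.

13.16 h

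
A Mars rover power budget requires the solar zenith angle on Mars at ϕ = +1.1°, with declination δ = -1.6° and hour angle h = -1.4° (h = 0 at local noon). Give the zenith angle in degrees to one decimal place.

θ_z = 3.0°

cos θ_z = sin ϕ sin δ + cos ϕ cos δ cos h = -0.000536 + 0.999128 = 0.998592.
θ_z = arccos(0.998592) = 3.0°.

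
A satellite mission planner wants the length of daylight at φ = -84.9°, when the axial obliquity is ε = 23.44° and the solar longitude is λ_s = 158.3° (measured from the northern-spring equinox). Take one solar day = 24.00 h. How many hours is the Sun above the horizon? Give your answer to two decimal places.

0.00 h

Solar declination: sin δ = sin ε · sin λ_s = sin 23.44° × sin 158.3° = 0.14708, so δ = +8.458°.
cos H₀ = −tan φ · tan δ = 1.6661 ≥ 1, so the Sun never rises (polar night) and H₀ = 0.
Daylight = 2H₀/(2π) × 24.00 h = (0.0000/π) × 24.00 = 0.00 h.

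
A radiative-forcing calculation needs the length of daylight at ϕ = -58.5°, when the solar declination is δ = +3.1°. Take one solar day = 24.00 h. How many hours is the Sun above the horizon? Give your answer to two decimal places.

cos h₀ = −tan ϕ · tan δ = −tan(-58.5°) × tan(+3.100°) = 0.0884, so h₀ = 1.4823 rad = 84.93°.
Daylight = 2h₀/(2π) × 24.00 h = (1.4823/π) × 24.00 = 11.32 h.

11.32 h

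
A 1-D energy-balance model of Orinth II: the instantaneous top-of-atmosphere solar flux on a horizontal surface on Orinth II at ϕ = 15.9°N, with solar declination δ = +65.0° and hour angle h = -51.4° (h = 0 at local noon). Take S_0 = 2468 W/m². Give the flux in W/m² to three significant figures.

1.24e+03 W/m²

cos θ_z = sin ϕ sin δ + cos ϕ cos δ cos h = 0.248291 + 0.253576 = 0.501867.
Flux = S_0 · cos θ_z = 2468 × 0.501867 = 1239 W/m².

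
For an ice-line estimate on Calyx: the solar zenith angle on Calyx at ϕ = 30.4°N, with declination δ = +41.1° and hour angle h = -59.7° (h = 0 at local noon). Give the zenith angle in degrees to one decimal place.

cos θ_z = sin ϕ sin δ + cos ϕ cos δ cos h = 0.332654 + 0.327922 = 0.660576.
θ_z = arccos(0.660576) = 48.7°.

θ_z = 48.7°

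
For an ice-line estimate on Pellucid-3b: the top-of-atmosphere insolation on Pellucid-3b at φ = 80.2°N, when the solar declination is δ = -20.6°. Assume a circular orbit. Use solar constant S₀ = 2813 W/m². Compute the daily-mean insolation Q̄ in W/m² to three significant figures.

Q̄ ≈ 0.00 W/m²

cos H₀ = −tan(+80.2°) tan(-20.600°) = 2.1761 ≥ 1 ⇒ polar night, H₀ = 0 and Q̄ = 0.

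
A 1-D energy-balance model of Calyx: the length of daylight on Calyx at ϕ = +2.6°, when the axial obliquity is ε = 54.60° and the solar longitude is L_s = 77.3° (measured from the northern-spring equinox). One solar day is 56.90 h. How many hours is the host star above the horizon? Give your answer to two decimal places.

29.53 h

Solar declination: sin δ = sin ε · sin L_s = sin 54.60° × sin 77.3° = 0.79519, so δ = +52.673°.
cos h₀ = −tan ϕ · tan δ = −tan(+2.6°) × tan(+52.673°) = -0.0596, so h₀ = 1.6304 rad = 93.41°.
Daylight = 2h₀/(2π) × 56.90 h = (1.6304/π) × 56.90 = 29.53 h.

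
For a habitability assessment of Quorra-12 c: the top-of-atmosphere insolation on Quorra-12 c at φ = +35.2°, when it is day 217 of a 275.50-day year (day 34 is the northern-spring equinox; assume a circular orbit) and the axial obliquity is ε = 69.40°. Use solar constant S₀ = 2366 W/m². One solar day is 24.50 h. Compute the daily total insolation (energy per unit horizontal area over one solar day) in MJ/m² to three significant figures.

Solar longitude: λ_s = 360° × (217 − 34)/275.50 = 239.129°.
sin δ = sin 69.40° × sin 239.129° = -0.80344, so δ = -53.460°.
cos H₀ = −tan(+35.2°) tan(-53.460°) = 0.9519, H₀ = 0.3113 rad.
Bracket: H₀ sin φ sin δ + cos φ cos δ sin H₀ = 0.3113×0.57643×-0.80344 + 0.81714×0.59538×0.30630 = -0.144171 + 0.149018 = 0.004847.
Q̄ = (S₀/π) × [bracket] = (2366/π) × 0.004847 = 3.6504 W/m².
Daily total = Q̄ × 24.50 h × 3600 s/h = 3.6504 × 24.50 × 3600 / 10⁶ = 0.3220 MJ/m².

0.322 MJ/m²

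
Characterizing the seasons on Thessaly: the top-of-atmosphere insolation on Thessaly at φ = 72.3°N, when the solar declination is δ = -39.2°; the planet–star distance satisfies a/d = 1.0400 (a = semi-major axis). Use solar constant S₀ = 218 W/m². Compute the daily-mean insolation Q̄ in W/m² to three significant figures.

cos H₀ = −tan(+72.3°) tan(-39.200°) = 2.5556 ≥ 1 ⇒ polar night, H₀ = 0 and Q̄ = 0.
Inverse-square distance factor (a/d)² = 1.0400² = 1.081600.

Q̄ ≈ 0.00 W/m²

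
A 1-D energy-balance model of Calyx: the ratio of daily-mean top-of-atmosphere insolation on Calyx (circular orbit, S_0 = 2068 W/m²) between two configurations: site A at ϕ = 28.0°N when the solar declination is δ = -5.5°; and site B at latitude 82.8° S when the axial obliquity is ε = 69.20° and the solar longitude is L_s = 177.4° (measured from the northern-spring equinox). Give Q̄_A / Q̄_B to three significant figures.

Q̄_A / Q̄_B ≈ 12.2

— Configuration A (ϕ=+28.0°):
cos h₀ = −tan(+28.0°) tan(-5.500°) = 0.0512, h₀ = 1.5196 rad.
Bracket: h₀ sin ϕ sin δ + cos ϕ cos δ sin h₀ = 1.5196×0.46947×-0.09585 + 0.88295×0.99540×0.99869 = -0.068380 + 0.877737 = 0.809357.
Q̄ = (S_0/π) × [bracket] = (2068/π) × 0.809357 = 532.77 W/m².
— Configuration B (ϕ=-82.8°):
Solar declination: sin δ = sin ε · sin L_s = sin 69.20° × sin 177.4° = 0.04241, so δ = +2.430°.
cos h₀ = −tan(-82.8°) tan(+2.430°) = 0.3360, h₀ = 1.2281 rad.
Bracket: h₀ sin ϕ sin δ + cos ϕ cos δ sin h₀ = 1.2281×-0.99211×0.04241 + 0.12533×0.99910×0.94187 = -0.051673 + 0.117938 = 0.066265.
Q̄ = (S_0/π) × [bracket] = (2068/π) × 0.066265 = 43.620 W/m².
Ratio Q̄_A / Q̄_B = 532.77 / 43.620 = 12.21.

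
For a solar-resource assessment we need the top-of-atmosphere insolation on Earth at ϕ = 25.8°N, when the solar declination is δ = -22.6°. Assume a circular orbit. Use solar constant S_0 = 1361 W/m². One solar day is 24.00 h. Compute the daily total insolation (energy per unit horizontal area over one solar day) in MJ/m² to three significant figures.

cos h₀ = −tan(+25.8°) tan(-22.600°) = 0.2012, h₀ = 1.3682 rad.
Bracket: h₀ sin ϕ sin δ + cos ϕ cos δ sin h₀ = 1.3682×0.43523×-0.38430 + 0.90032×0.92321×0.97954 = -0.228844 + 0.814178 = 0.585334.
Q̄ = (S_0/π) × [bracket] = (1361/π) × 0.585334 = 253.58 W/m².
Daily total = Q̄ × 24.00 h × 3600 s/h = 253.58 × 24.00 × 3600 / 10⁶ = 21.91 MJ/m².

21.9 MJ/m²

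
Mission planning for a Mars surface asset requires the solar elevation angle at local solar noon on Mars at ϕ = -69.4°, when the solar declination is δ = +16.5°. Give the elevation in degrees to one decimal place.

4.1°

At local noon the hour angle is zero, so the zenith angle equals |ϕ − δ| = |-69.4° − (+16.500°)| = 85.900°.
Elevation = 90° − 85.900° = 4.1°.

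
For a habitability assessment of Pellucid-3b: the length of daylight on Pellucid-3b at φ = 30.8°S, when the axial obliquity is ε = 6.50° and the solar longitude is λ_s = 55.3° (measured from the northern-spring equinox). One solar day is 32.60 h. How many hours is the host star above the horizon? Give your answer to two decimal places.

Solar declination: sin δ = sin ε · sin λ_s = sin 6.50° × sin 55.3° = 0.09307, so δ = +5.340°.
cos H₀ = −tan φ · tan δ = −tan(-30.8°) × tan(+5.340°) = 0.0557, so H₀ = 1.5150 rad = 86.81°.
Daylight = 2H₀/(2π) × 32.60 h = (1.5150/π) × 32.60 = 15.72 h.

15.72 h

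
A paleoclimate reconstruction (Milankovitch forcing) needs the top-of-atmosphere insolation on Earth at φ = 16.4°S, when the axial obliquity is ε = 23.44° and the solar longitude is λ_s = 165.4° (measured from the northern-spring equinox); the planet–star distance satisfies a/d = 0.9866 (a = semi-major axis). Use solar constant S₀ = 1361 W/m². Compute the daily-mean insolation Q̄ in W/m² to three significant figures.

Solar declination: sin δ = sin ε · sin λ_s = sin 23.44° × sin 165.4° = 0.10027, so δ = +5.755°.
cos H₀ = −tan(-16.4°) tan(+5.755°) = 0.0297, H₀ = 1.5411 rad.
Bracket: H₀ sin φ sin δ + cos φ cos δ sin H₀ = 1.5411×-0.28234×0.10027 + 0.95931×0.99496×0.99956 = -0.043629 + 0.954055 = 0.910426.
Inverse-square distance factor (a/d)² = 0.9866² = 0.973380.
Q̄ = (S₀/π) × 0.973380 × [bracket] = (1361/π) × 0.973380 × 0.910426 = 383.9 W/m².

Q̄ ≈ 384 W/m²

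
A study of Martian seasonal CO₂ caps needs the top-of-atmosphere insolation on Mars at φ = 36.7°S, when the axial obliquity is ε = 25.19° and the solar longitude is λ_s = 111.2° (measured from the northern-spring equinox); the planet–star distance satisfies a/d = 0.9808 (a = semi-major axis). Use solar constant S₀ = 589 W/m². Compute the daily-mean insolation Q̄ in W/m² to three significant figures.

Q̄ ≈ 72.5 W/m²

Solar declination: sin δ = sin ε · sin λ_s = sin 25.19° × sin 111.2° = 0.39682, so δ = +23.379°.
cos H₀ = −tan(-36.7°) tan(+23.379°) = 0.3222, H₀ = 1.2427 rad.
Bracket: H₀ sin φ sin δ + cos φ cos δ sin H₀ = 1.2427×-0.59763×0.39682 + 0.80178×0.91790×0.94666 = -0.294708 + 0.696698 = 0.401990.
Inverse-square distance factor (a/d)² = 0.9808² = 0.961969.
Q̄ = (S₀/π) × 0.961969 × [bracket] = (589/π) × 0.961969 × 0.401990 = 72.50 W/m².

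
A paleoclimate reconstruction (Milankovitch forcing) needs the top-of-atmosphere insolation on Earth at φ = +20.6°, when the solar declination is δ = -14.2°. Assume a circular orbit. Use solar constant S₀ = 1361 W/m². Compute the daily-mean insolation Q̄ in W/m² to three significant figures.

Q̄ ≈ 336 W/m²

cos H₀ = −tan(+20.6°) tan(-14.200°) = 0.0951, H₀ = 1.4755 rad.
Bracket: H₀ sin φ sin δ + cos φ cos δ sin H₀ = 1.4755×0.35184×-0.24531 + 0.93606×0.96945×0.99547 = -0.127350 + 0.903353 = 0.776003.
Q̄ = (S₀/π) × [bracket] = (1361/π) × 0.776003 = 336.2 W/m².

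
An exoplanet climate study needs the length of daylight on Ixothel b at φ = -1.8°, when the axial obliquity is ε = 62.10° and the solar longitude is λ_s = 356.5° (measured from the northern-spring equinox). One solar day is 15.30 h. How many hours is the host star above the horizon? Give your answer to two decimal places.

7.66 h

Solar declination: sin δ = sin ε · sin λ_s = sin 62.10° × sin 356.5° = -0.05395, so δ = -3.093°.
cos H₀ = −tan φ · tan δ = −tan(-1.8°) × tan(-3.093°) = -0.0017, so H₀ = 1.5725 rad = 90.10°.
Daylight = 2H₀/(2π) × 15.30 h = (1.5725/π) × 15.30 = 7.66 h.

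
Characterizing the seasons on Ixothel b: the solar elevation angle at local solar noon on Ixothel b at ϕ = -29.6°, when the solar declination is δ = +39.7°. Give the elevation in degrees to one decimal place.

At local noon the hour angle is zero, so the zenith angle equals |ϕ − δ| = |-29.6° − (+39.700°)| = 69.300°.
Elevation = 90° − 69.300° = 20.7°.

20.7°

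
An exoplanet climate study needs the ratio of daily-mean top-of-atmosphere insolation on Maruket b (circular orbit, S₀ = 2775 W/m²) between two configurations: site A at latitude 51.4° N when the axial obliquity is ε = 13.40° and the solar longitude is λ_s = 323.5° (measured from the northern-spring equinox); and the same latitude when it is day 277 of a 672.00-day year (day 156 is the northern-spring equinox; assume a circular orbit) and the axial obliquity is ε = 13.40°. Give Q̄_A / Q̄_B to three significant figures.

Q̄_A / Q̄_B ≈ 0.515

— Configuration A (φ=+51.4°):
Solar declination: sin δ = sin ε · sin λ_s = sin 13.40° × sin 323.5° = -0.13785, so δ = -7.923°.
cos H₀ = −tan(+51.4°) tan(-7.923°) = 0.1743, H₀ = 1.3956 rad.
Bracket: H₀ sin φ sin δ + cos φ cos δ sin H₀ = 1.3956×0.78152×-0.13785 + 0.62388×0.99045×0.98468 = -0.150352 + 0.608455 = 0.458103.
Q̄ = (S₀/π) × [bracket] = (2775/π) × 0.458103 = 404.65 W/m².
— Configuration B (φ=+51.4°):
Solar longitude: λ_s = 360° × (277 − 156)/672.00 = 64.821°.
sin δ = sin 13.40° × sin 64.821° = 0.20973, so δ = +12.106°.
cos H₀ = −tan(+51.4°) tan(+12.106°) = -0.2687, H₀ = 1.8428 rad.
Bracket: H₀ sin φ sin δ + cos φ cos δ sin H₀ = 1.8428×0.78152×0.20973 + 0.62388×0.97776×0.96322 = 0.302050 + 0.587569 = 0.889619.
Q̄ = (S₀/π) × [bracket] = (2775/π) × 0.889619 = 785.81 W/m².
Ratio Q̄_A / Q̄_B = 404.65 / 785.81 = 0.5149.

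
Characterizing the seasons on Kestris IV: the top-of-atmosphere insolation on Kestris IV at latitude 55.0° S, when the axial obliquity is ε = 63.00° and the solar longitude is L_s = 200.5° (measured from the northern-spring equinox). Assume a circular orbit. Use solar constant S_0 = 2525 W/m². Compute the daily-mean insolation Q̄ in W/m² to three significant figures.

Solar declination: sin δ = sin ε · sin L_s = sin 63.00° × sin 200.5° = -0.31204, so δ = -18.182°.
cos h₀ = −tan(-55.0°) tan(-18.182°) = -0.4691, h₀ = 2.0590 rad.
Bracket: h₀ sin ϕ sin δ + cos ϕ cos δ sin h₀ = 2.0590×-0.81915×-0.31204 + 0.57358×0.95007×0.88317 = 0.526296 + 0.481276 = 1.007572.
Q̄ = (S_0/π) × [bracket] = (2525/π) × 1.007572 = 809.8 W/m².

Q̄ ≈ 810 W/m²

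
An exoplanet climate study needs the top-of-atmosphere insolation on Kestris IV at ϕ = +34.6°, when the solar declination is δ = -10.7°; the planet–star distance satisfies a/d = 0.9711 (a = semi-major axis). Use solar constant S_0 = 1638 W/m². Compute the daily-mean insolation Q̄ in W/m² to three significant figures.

cos h₀ = −tan(+34.6°) tan(-10.700°) = 0.1303, h₀ = 1.4401 rad.
Bracket: h₀ sin ϕ sin δ + cos ϕ cos δ sin h₀ = 1.4401×0.56784×-0.18567 + 0.82314×0.98261×0.99147 = -0.151831 + 0.801926 = 0.650095.
Inverse-square distance factor (a/d)² = 0.9711² = 0.943035.
Q̄ = (S_0/π) × 0.943035 × [bracket] = (1638/π) × 0.943035 × 0.650095 = 319.6 W/m².

Q̄ ≈ 320 W/m²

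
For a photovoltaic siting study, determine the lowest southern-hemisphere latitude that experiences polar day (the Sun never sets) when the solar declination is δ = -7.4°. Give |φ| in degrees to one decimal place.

Polar day requires cos H₀ = −tan φ tan δ ≤ −1, i.e. tan φ tan δ ≥ 1.
The boundary is |tan φ| · |tan δ| = 1, so |φ| = 90° − |δ| = 90° − 7.4° = 82.6° in the southern hemisphere.

|φ| = 82.6°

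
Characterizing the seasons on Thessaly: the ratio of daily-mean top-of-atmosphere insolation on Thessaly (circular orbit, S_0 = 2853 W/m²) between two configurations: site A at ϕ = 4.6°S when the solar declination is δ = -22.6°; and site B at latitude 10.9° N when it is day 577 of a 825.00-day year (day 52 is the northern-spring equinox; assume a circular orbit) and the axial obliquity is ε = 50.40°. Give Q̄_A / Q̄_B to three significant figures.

Q̄_A / Q̄_B ≈ 1.53

— Configuration A (ϕ=-4.6°):
cos h₀ = −tan(-4.6°) tan(-22.600°) = -0.0335, h₀ = 1.6043 rad.
Bracket: h₀ sin ϕ sin δ + cos ϕ cos δ sin h₀ = 1.6043×-0.08020×-0.38430 + 0.99678×0.92321×0.99944 = 0.049446 + 0.919722 = 0.969168.
Q̄ = (S_0/π) × [bracket] = (2853/π) × 0.969168 = 880.14 W/m².
— Configuration B (ϕ=+10.9°):
Solar longitude: L_s = 360° × (577 − 52)/825.00 = 229.091°.
sin δ = sin 50.40° × sin 229.091° = -0.58232, so δ = -35.614°.
cos h₀ = −tan(+10.9°) tan(-35.614°) = 0.1379, h₀ = 1.4324 rad.
Bracket: h₀ sin ϕ sin δ + cos ϕ cos δ sin h₀ = 1.4324×0.18910×-0.58232 + 0.98196×0.81296×0.99044 = -0.157731 + 0.790663 = 0.632932.
Q̄ = (S_0/π) × [bracket] = (2853/π) × 0.632932 = 574.79 W/m².
Ratio Q̄_A / Q̄_B = 880.14 / 574.79 = 1.531.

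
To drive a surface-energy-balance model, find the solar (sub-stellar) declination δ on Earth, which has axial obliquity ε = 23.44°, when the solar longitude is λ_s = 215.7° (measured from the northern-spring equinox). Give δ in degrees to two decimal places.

δ = -13.42°

sin δ = sin ε · sin λ_s = sin 23.44° × sin 215.7° = -0.232126.
δ = arcsin(-0.232126) = -13.42°.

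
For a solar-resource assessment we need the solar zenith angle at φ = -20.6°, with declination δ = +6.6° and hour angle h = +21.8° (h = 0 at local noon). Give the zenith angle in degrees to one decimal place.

θ_z = 34.6°

cos θ_z = sin φ sin δ + cos φ cos δ cos h = -0.040440 + 0.863358 = 0.822918.
θ_z = arccos(0.822918) = 34.6°.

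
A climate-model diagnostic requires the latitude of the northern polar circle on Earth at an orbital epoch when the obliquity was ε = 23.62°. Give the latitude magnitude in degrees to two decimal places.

The polar circle is the lowest latitude that experiences at least one full rotation of continuous daylight at the northern-summer solstice; it lies at |ϕ| = 90° − ε = 90° − 23.62° = 66.38°.

66.38°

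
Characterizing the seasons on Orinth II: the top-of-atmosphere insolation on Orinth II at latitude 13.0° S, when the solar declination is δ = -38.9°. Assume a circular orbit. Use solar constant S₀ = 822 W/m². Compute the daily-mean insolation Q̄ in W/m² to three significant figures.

Q̄ ≈ 260 W/m²

cos H₀ = −tan(-13.0°) tan(-38.900°) = -0.1863, H₀ = 1.7582 rad.
Bracket: H₀ sin φ sin δ + cos φ cos δ sin H₀ = 1.7582×-0.22495×-0.62796 + 0.97437×0.77824×0.98250 = 0.248363 + 0.745024 = 0.993387.
Q̄ = (S₀/π) × [bracket] = (822/π) × 0.993387 = 259.9 W/m².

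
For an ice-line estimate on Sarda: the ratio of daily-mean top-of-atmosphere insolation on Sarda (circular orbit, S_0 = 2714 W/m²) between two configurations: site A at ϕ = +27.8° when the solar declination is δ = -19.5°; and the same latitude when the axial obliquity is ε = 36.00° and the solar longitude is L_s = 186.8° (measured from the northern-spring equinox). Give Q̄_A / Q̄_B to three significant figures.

— Configuration A (ϕ=+27.8°):
cos h₀ = −tan(+27.8°) tan(-19.500°) = 0.1867, h₀ = 1.3830 rad.
Bracket: h₀ sin ϕ sin δ + cos ϕ cos δ sin h₀ = 1.3830×0.46639×-0.33381 + 0.88458×0.94264×0.98242 = -0.215313 + 0.819182 = 0.603869.
Q̄ = (S_0/π) × [bracket] = (2714/π) × 0.603869 = 521.68 W/m².
— Configuration B (ϕ=+27.8°):
Solar declination: sin δ = sin ε · sin L_s = sin 36.00° × sin 186.8° = -0.06960, so δ = -3.991°.
cos h₀ = −tan(+27.8°) tan(-3.991°) = 0.0368, h₀ = 1.5340 rad.
Bracket: h₀ sin ϕ sin δ + cos ϕ cos δ sin h₀ = 1.5340×0.46639×-0.06960 + 0.88458×0.99758×0.99932 = -0.049795 + 0.881839 = 0.832044.
Q̄ = (S_0/π) × [bracket] = (2714/π) × 0.832044 = 718.80 W/m².
Ratio Q̄_A / Q̄_B = 521.68 / 718.80 = 0.7258.

Q̄_A / Q̄_B ≈ 0.726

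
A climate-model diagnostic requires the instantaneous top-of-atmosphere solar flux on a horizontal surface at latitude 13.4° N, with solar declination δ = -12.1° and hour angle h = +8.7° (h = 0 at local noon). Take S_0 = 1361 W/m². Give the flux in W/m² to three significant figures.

1.21e+03 W/m²

cos θ_z = sin ϕ sin δ + cos ϕ cos δ cos h = -0.048579 + 0.940220 = 0.891641.
Flux = S_0 · cos θ_z = 1361 × 0.891641 = 1214 W/m².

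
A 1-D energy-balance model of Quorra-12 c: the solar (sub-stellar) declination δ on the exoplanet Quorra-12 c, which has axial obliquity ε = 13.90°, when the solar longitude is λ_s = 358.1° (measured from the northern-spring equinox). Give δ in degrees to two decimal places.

δ = -0.46°

sin δ = sin ε · sin λ_s = sin 13.90° × sin 358.1° = -0.007965.
δ = arcsin(-0.007965) = -0.46°.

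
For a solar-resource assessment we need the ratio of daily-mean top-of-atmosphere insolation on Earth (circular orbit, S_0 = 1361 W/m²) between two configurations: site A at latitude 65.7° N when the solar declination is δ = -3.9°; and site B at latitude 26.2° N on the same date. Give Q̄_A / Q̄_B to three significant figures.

— Configuration A (ϕ=+65.7°):
cos h₀ = −tan(+65.7°) tan(-3.900°) = 0.1510, h₀ = 1.4192 rad.
Bracket: h₀ sin ϕ sin δ + cos ϕ cos δ sin h₀ = 1.4192×0.91140×-0.06802 + 0.41151×0.99768×0.98854 = -0.087981 + 0.405850 = 0.317869.
Q̄ = (S_0/π) × [bracket] = (1361/π) × 0.317869 = 137.71 W/m².
— Configuration B (ϕ=+26.2°):
cos h₀ = −tan(+26.2°) tan(-3.900°) = 0.0335, h₀ = 1.5372 rad.
Bracket: h₀ sin ϕ sin δ + cos ϕ cos δ sin h₀ = 1.5372×0.44151×-0.06802 + 0.89726×0.99768×0.99944 = -0.046164 + 0.894677 = 0.848513.
Q̄ = (S_0/π) × [bracket] = (1361/π) × 0.848513 = 367.59 W/m².
Ratio Q̄_A / Q̄_B = 137.71 / 367.59 = 0.3746.

Q̄_A / Q̄_B ≈ 0.375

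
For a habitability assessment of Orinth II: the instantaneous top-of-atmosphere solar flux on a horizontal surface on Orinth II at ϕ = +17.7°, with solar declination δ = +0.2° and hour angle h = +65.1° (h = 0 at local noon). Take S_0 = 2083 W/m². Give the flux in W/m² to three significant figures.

838 W/m²

cos θ_z = sin ϕ sin δ + cos ϕ cos δ cos h = 0.001061 + 0.401102 = 0.402163.
Flux = S_0 · cos θ_z = 2083 × 0.402163 = 837.7 W/m².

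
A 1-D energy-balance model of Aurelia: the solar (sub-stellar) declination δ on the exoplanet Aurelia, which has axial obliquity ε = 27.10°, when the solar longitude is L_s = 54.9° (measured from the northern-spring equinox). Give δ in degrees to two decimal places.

δ = +21.88°

sin δ = sin ε · sin L_s = sin 27.10° × sin 54.9° = 0.372704.
δ = arcsin(0.372704) = +21.88°.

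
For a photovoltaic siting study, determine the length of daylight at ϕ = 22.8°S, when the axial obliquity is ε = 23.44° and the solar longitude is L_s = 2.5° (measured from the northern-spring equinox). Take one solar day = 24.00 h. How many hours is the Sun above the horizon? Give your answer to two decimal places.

11.94 h

Solar declination: sin δ = sin ε · sin L_s = sin 23.44° × sin 2.5° = 0.01735, so δ = +0.994°.
cos h₀ = −tan ϕ · tan δ = −tan(-22.8°) × tan(+0.994°) = 0.0073, so h₀ = 1.5635 rad = 89.58°.
Daylight = 2h₀/(2π) × 24.00 h = (1.5635/π) × 24.00 = 11.94 h.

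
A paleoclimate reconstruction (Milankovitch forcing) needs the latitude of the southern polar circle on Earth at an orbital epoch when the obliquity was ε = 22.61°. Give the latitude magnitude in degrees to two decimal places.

67.39°

The polar circle is the lowest latitude that experiences at least one full rotation of continuous darkness at the northern-summer solstice; it lies at |φ| = 90° − ε = 90° − 22.61° = 67.39°.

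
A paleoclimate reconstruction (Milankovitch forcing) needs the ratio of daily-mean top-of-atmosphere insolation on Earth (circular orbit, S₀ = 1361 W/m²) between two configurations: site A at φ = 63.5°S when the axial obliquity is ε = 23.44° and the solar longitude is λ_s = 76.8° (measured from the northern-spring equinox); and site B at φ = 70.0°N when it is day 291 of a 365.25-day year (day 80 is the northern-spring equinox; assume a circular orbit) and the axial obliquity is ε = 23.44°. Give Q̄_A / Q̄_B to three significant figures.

Q̄_A / Q̄_B ≈ 0.227

— Configuration A (φ=-63.5°):
Solar declination: sin δ = sin ε · sin λ_s = sin 23.44° × sin 76.8° = 0.38728, so δ = +22.785°.
cos H₀ = −tan(-63.5°) tan(+22.785°) = 0.8425, H₀ = 0.5689 rad.
Bracket: H₀ sin φ sin δ + cos φ cos δ sin H₀ = 0.5689×-0.89493×0.38728 + 0.44620×0.92196×0.53868 = -0.197174 + 0.221601 = 0.024427.
Q̄ = (S₀/π) × [bracket] = (1361/π) × 0.024427 = 10.582 W/m².
— Configuration B (φ=+70.0°):
Solar longitude: λ_s = 360° × (291 − 80)/365.25 = 207.967°.
sin δ = sin 23.44° × sin 207.967° = -0.18655, so δ = -10.751°.
cos H₀ = −tan(+70.0°) tan(-10.751°) = 0.5217, H₀ = 1.0220 rad.
Bracket: H₀ sin φ sin δ + cos φ cos δ sin H₀ = 1.0220×0.93969×-0.18655 + 0.34202×0.98245×0.85313 = -0.179156 + 0.286667 = 0.107511.
Q̄ = (S₀/π) × [bracket] = (1361/π) × 0.107511 = 46.576 W/m².
Ratio Q̄_A / Q̄_B = 10.582 / 46.576 = 0.2272.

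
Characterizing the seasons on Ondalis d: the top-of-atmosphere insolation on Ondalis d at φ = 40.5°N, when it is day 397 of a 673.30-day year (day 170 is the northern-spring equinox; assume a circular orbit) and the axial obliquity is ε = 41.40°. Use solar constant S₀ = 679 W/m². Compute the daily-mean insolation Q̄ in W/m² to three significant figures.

Q̄ ≈ 284 W/m²

Solar longitude: λ_s = 360° × (397 − 170)/673.30 = 121.372°.
sin δ = sin 41.40° × sin 121.372° = 0.56463, so δ = +34.377°.
cos H₀ = −tan(+40.5°) tan(+34.377°) = -0.5843, H₀ = 2.1948 rad.
Bracket: H₀ sin φ sin δ + cos φ cos δ sin H₀ = 2.1948×0.64945×0.56463 + 0.76041×0.82534×0.81155 = 0.804831 + 0.509326 = 1.314157.
Q̄ = (S₀/π) × [bracket] = (679/π) × 1.314157 = 284.0 W/m².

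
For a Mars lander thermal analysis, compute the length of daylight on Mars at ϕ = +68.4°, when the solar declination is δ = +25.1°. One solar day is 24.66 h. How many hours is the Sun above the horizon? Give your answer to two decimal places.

Sunrise equation: cos h₀ = −tan ϕ · tan δ = -1.1831 ≤ −1, so the Sun never sets (polar day) and h₀ = π.
Daylight = 2h₀/(2π) × 24.66 h = (3.1416/π) × 24.66 = 24.66 h.

24.66 h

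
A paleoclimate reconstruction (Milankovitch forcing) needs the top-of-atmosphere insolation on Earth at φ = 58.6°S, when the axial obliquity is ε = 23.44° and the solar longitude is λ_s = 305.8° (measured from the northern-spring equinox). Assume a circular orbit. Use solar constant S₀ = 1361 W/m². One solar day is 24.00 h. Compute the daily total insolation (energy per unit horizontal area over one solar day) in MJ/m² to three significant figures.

Solar declination: sin δ = sin ε · sin λ_s = sin 23.44° × sin 305.8° = -0.32263, so δ = -18.822°.
cos H₀ = −tan(-58.6°) tan(-18.822°) = -0.5584, H₀ = 2.1633 rad.
Bracket: H₀ sin φ sin δ + cos φ cos δ sin H₀ = 2.1633×-0.85355×-0.32263 + 0.52101×0.94652×0.82956 = 0.595731 + 0.409095 = 1.004826.
Q̄ = (S₀/π) × [bracket] = (1361/π) × 1.004826 = 435.31 W/m².
Daily total = Q̄ × 24.00 h × 3600 s/h = 435.31 × 24.00 × 3600 / 10⁶ = 37.61 MJ/m².

37.6 MJ/m²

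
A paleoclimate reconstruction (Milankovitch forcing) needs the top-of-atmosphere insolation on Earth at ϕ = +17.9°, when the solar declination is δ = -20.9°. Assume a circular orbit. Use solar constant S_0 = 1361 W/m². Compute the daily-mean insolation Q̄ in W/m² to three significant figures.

cos h₀ = −tan(+17.9°) tan(-20.900°) = 0.1233, h₀ = 1.4471 rad.
Bracket: h₀ sin ϕ sin δ + cos ϕ cos δ sin h₀ = 1.4471×0.30736×-0.35674 + 0.95159×0.93420×0.99236 = -0.158671 + 0.882184 = 0.723513.
Q̄ = (S_0/π) × [bracket] = (1361/π) × 0.723513 = 313.4 W/m².

Q̄ ≈ 313 W/m²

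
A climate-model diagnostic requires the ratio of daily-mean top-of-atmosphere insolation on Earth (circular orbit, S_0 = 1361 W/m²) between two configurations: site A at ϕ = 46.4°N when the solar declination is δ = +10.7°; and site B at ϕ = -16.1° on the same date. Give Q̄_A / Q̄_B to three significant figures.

Q̄_A / Q̄_B ≈ 1.04

— Configuration A (ϕ=+46.4°):
cos h₀ = −tan(+46.4°) tan(+10.700°) = -0.1984, h₀ = 1.7705 rad.
Bracket: h₀ sin ϕ sin δ + cos ϕ cos δ sin h₀ = 1.7705×0.72417×0.18567 + 0.68962×0.98261×0.98012 = 0.238055 + 0.664156 = 0.902211.
Q̄ = (S_0/π) × [bracket] = (1361/π) × 0.902211 = 390.86 W/m².
— Configuration B (ϕ=-16.1°):
cos h₀ = −tan(-16.1°) tan(+10.700°) = 0.0545, h₀ = 1.5162 rad.
Bracket: h₀ sin ϕ sin δ + cos ϕ cos δ sin h₀ = 1.5162×-0.27731×0.18567 + 0.96078×0.98261×0.99851 = -0.078066 + 0.942665 = 0.864599.
Q̄ = (S_0/π) × [bracket] = (1361/π) × 0.864599 = 374.56 W/m².
Ratio Q̄_A / Q̄_B = 390.86 / 374.56 = 1.044.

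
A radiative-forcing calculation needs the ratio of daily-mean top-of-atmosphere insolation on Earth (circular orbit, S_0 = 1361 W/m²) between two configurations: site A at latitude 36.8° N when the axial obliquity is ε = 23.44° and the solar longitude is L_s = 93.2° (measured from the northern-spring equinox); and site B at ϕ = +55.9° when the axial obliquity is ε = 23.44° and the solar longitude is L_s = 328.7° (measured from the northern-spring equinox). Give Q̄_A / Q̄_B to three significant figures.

Q̄_A / Q̄_B ≈ 3.74

— Configuration A (ϕ=+36.8°):
Solar declination: sin δ = sin ε · sin L_s = sin 23.44° × sin 93.2° = 0.39717, so δ = +23.401°.
cos h₀ = −tan(+36.8°) tan(+23.401°) = -0.3237, h₀ = 1.9005 rad.
Bracket: h₀ sin ϕ sin δ + cos ϕ cos δ sin h₀ = 1.9005×0.59902×0.39717 + 0.80073×0.91775×0.94614 = 0.452153 + 0.695290 = 1.147443.
Q̄ = (S_0/π) × [bracket] = (1361/π) × 1.147443 = 497.09 W/m².
— Configuration B (ϕ=+55.9°):
Solar declination: sin δ = sin ε · sin L_s = sin 23.44° × sin 328.7° = -0.20666, so δ = -11.927°.
cos h₀ = −tan(+55.9°) tan(-11.927°) = 0.3120, h₀ = 1.2535 rad.
Bracket: h₀ sin ϕ sin δ + cos ϕ cos δ sin h₀ = 1.2535×0.82806×-0.20666 + 0.56064×0.97841×0.95009 = -0.214508 + 0.521158 = 0.306650.
Q̄ = (S_0/π) × [bracket] = (1361/π) × 0.306650 = 132.85 W/m².
Ratio Q̄_A / Q̄_B = 497.09 / 132.85 = 3.742.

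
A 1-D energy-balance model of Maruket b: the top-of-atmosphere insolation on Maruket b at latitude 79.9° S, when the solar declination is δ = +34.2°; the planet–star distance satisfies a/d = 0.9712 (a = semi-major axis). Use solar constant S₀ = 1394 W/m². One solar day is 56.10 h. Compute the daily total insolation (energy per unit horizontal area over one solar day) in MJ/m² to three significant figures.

cos H₀ = −tan(-79.9°) tan(+34.200°) = 3.8152 ≥ 1 ⇒ polar night, H₀ = 0 and Q̄ = 0.
Inverse-square distance factor (a/d)² = 0.9712² = 0.943229.
Daily total = Q̄ × 56.10 h × 3600 s/h = 0.00 MJ/m².

0.00 MJ/m²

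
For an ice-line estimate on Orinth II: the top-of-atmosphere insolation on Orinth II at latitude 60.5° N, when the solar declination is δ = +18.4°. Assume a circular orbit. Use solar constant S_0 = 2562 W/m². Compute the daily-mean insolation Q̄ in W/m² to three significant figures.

Q̄ ≈ 801 W/m²

cos h₀ = −tan(+60.5°) tan(+18.400°) = -0.5880, h₀ = 2.1993 rad.
Bracket: h₀ sin ϕ sin δ + cos ϕ cos δ sin h₀ = 2.1993×0.87036×0.31565 + 0.49242×0.94888×0.80888 = 0.604212 + 0.377947 = 0.982159.
Q̄ = (S_0/π) × [bracket] = (2562/π) × 0.982159 = 801.0 W/m².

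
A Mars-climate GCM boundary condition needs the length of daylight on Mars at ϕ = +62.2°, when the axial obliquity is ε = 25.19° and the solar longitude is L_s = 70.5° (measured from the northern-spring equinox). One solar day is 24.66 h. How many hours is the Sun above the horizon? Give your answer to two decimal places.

Solar declination: sin δ = sin ε · sin L_s = sin 25.19° × sin 70.5° = 0.40121, so δ = +23.654°.
cos h₀ = −tan ϕ · tan δ = −tan(+62.2°) × tan(+23.654°) = -0.8308, so h₀ = 2.5513 rad = 146.18°.
Daylight = 2h₀/(2π) × 24.66 h = (2.5513/π) × 24.66 = 20.03 h.

20.03 h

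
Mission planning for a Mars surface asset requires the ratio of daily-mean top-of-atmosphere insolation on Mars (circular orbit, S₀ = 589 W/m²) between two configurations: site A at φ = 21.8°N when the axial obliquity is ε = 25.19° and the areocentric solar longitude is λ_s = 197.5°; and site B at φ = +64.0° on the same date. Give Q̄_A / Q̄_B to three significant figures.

Q̄_A / Q̄_B ≈ 3.15

— Configuration A (φ=+21.8°):
sin δ = sin 25.19° × sin 197.5° = -0.12799, so δ = -7.353°.
cos H₀ = −tan(+21.8°) tan(-7.353°) = 0.0516, H₀ = 1.5192 rad.
Bracket: H₀ sin φ sin δ + cos φ cos δ sin H₀ = 1.5192×0.37137×-0.12799 + 0.92849×0.99178×0.99867 = -0.072210 + 0.919633 = 0.847423.
Q̄ = (S₀/π) × [bracket] = (589/π) × 0.847423 = 158.88 W/m².
— Configuration B (φ=+64.0°):
cos H₀ = −tan(+64.0°) tan(-7.353°) = 0.2646, H₀ = 1.3030 rad.
Bracket: H₀ sin φ sin δ + cos φ cos δ sin H₀ = 1.3030×0.89879×-0.12799 + 0.43837×0.99178×0.96436 = -0.149892 + 0.419272 = 0.269380.
Q̄ = (S₀/π) × [bracket] = (589/π) × 0.269380 = 50.505 W/m².
Ratio Q̄_A / Q̄_B = 158.88 / 50.505 = 3.146.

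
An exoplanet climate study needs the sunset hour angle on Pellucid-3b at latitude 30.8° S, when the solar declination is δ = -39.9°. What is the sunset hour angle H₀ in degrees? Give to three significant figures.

cos H₀ = −tan φ · tan δ = −tan(-30.8°) × tan(-39.900°) = -0.4984, so H₀ = 2.0926 rad = 119.90°.

H₀ = 120°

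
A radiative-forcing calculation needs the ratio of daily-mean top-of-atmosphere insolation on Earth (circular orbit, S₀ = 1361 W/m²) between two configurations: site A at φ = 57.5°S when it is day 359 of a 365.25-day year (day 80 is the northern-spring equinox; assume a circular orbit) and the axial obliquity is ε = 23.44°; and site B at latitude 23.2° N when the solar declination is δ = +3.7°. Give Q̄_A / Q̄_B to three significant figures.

— Configuration A (φ=-57.5°):
Solar longitude: λ_s = 360° × (359 − 80)/365.25 = 274.990°.
sin δ = sin 23.44° × sin 274.990° = -0.39628, so δ = -23.346°.
cos H₀ = −tan(-57.5°) tan(-23.346°) = -0.6775, H₀ = 2.3152 rad.
Bracket: H₀ sin φ sin δ + cos φ cos δ sin H₀ = 2.3152×-0.84339×-0.39628 + 0.53730×0.91813×0.73552 = 0.773783 + 0.362840 = 1.136623.
Q̄ = (S₀/π) × [bracket] = (1361/π) × 1.136623 = 492.41 W/m².
— Configuration B (φ=+23.2°):
cos H₀ = −tan(+23.2°) tan(+3.700°) = -0.0277, H₀ = 1.5985 rad.
Bracket: H₀ sin φ sin δ + cos φ cos δ sin H₀ = 1.5985×0.39394×0.06453 + 0.91914×0.99792×0.99962 = 0.040635 + 0.916880 = 0.957515.
Q̄ = (S₀/π) × [bracket] = (1361/π) × 0.957515 = 414.81 W/m².
Ratio Q̄_A / Q̄_B = 492.41 / 414.81 = 1.187.

Q̄_A / Q̄_B ≈ 1.19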